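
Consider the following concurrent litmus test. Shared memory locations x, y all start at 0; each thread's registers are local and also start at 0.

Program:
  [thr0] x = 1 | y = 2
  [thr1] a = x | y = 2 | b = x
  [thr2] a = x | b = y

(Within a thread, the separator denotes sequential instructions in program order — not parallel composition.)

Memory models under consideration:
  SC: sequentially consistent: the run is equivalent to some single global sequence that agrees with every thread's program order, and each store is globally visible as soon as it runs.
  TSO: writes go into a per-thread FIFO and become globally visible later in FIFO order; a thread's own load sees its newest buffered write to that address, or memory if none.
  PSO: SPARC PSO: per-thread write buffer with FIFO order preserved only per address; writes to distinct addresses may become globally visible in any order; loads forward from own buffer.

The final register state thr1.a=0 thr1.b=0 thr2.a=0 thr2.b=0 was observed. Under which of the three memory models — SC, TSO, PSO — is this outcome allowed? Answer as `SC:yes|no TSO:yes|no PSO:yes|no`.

SC:yes TSO:yes PSO:yes

outcome vector order: (thr1.a,thr1.b,thr2.a,thr2.b)
SC (11): 0/0/0/0, 0/0/0/2, 0/0/1/2, 0/1/0/0, 0/1/0/2, 0/1/1/0, 0/1/1/2, 1/1/0/0, 1/1/0/2, 1/1/1/0, 1/1/1/2
TSO (12): 0/0/0/0, 0/0/0/2, 0/0/1/0, 0/0/1/2, 0/1/0/0, 0/1/0/2, 0/1/1/0, 0/1/1/2, 1/1/0/0, 1/1/0/2, 1/1/1/0, 1/1/1/2
PSO (12): 0/0/0/0, 0/0/0/2, 0/0/1/0, 0/0/1/2, 0/1/0/0, 0/1/0/2, 0/1/1/0, 0/1/1/2, 1/1/0/0, 1/1/0/2, 1/1/1/0, 1/1/1/2
target 0/0/0/0 ∈ {SC,TSO,PSO}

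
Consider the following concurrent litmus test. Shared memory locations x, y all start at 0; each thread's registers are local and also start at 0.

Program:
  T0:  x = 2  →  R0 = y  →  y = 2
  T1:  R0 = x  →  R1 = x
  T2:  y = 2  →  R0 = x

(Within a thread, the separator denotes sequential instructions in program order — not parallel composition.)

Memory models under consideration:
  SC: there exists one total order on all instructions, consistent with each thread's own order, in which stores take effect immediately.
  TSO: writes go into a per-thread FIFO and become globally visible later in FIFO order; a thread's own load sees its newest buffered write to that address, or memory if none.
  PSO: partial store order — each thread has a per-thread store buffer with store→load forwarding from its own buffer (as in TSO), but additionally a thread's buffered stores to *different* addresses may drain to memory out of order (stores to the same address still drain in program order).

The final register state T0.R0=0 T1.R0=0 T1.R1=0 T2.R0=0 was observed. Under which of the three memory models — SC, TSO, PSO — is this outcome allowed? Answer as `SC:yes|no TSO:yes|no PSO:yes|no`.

SC:no TSO:yes PSO:yes

outcome vector order: (T0.R0,T1.R0,T1.R1,T2.R0)
SC: 9 outcomes — {0/0/0/2, 0/0/2/2, 0/2/2/2, 2/0/0/0, 2/0/0/2, 2/0/2/0, 2/0/2/2, 2/2/2/0, 2/2/2/2}
TSO: 12 outcomes — {0/0/0/0, 0/0/0/2, 0/0/2/0, 0/0/2/2, 0/2/2/0, 0/2/2/2, 2/0/0/0, 2/0/0/2, 2/0/2/0, 2/0/2/2, 2/2/2/0, 2/2/2/2}
PSO: 12 outcomes — {0/0/0/0, 0/0/0/2, 0/0/2/0, 0/0/2/2, 0/2/2/0, 0/2/2/2, 2/0/0/0, 2/0/0/2, 2/0/2/0, 2/0/2/2, 2/2/2/0, 2/2/2/2}
target 0/0/0/0 ∈ {TSO,PSO}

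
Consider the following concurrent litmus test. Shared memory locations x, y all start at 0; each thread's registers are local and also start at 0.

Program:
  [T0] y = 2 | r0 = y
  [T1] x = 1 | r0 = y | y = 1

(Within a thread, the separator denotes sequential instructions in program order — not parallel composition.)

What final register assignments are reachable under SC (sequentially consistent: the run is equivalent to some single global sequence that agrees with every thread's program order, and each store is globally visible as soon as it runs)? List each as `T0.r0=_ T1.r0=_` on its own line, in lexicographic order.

outcome vector order: (T0.r0,T1.r0)
|SC outcomes| = 4

T0.r0=1 T1.r0=0
T0.r0=1 T1.r0=2
T0.r0=2 T1.r0=0
T0.r0=2 T1.r0=2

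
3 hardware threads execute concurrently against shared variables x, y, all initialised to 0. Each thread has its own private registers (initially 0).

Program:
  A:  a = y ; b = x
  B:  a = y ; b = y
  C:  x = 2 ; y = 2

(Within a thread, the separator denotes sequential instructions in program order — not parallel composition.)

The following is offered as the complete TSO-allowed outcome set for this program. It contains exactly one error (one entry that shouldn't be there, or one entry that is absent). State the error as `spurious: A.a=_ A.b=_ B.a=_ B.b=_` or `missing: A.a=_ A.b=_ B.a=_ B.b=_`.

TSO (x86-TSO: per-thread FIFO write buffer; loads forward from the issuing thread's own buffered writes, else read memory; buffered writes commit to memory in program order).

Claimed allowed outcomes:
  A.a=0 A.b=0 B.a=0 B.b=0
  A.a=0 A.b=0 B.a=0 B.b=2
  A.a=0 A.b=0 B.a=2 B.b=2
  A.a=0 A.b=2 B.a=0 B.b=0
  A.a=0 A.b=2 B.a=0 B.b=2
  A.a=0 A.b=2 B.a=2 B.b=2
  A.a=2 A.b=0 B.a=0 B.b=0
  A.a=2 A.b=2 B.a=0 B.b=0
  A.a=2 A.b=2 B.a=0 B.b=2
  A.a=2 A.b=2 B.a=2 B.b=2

outcome vector order: (A.a,A.b,B.a,B.b)
TSO: 9 outcomes — {(0,0,0,0) (0,0,0,2) (0,0,2,2) (0,2,0,0) (0,2,0,2) (0,2,2,2) (2,2,0,0) (2,2,0,2) (2,2,2,2)}
claimed∖TSO = {(2,0,0,0)}

spurious: A.a=2 A.b=0 B.a=0 B.b=0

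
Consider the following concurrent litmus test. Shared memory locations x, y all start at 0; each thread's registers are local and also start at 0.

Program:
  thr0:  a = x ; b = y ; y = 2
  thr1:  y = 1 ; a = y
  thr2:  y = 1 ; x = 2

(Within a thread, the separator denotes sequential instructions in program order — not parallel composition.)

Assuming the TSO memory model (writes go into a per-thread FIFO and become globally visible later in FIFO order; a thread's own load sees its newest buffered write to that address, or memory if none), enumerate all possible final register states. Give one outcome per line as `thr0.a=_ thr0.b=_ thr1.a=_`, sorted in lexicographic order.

outcome vector order: (thr0.a,thr0.b,thr1.a)
|TSO outcomes| = 6

thr0.a=0 thr0.b=0 thr1.a=1
thr0.a=0 thr0.b=0 thr1.a=2
thr0.a=0 thr0.b=1 thr1.a=1
thr0.a=0 thr0.b=1 thr1.a=2
thr0.a=2 thr0.b=1 thr1.a=1
thr0.a=2 thr0.b=1 thr1.a=2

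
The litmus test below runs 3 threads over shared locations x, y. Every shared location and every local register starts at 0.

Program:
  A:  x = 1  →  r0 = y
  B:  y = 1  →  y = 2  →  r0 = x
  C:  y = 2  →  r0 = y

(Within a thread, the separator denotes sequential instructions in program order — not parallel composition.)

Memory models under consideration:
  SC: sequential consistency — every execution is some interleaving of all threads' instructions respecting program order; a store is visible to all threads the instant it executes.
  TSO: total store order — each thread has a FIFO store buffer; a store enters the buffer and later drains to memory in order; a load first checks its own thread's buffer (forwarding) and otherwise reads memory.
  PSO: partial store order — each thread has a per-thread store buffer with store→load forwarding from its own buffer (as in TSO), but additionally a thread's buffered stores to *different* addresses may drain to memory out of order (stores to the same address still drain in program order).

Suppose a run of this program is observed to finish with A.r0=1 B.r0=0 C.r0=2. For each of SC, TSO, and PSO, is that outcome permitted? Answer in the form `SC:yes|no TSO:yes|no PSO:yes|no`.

SC:no TSO:yes PSO:yes

outcome vector order: (A.r0,B.r0,C.r0)
under SC → <0 1 1>; <0 1 2>; <1 1 1>; <1 1 2>; <2 0 1>; <2 0 2>; <2 1 1>; <2 1 2>
under TSO → <0 0 1>; <0 0 2>; <0 1 1>; <0 1 2>; <1 0 1>; <1 0 2>; <1 1 1>; <1 1 2>; <2 0 1>; <2 0 2>; <2 1 1>; <2 1 2>
under PSO → <0 0 1>; <0 0 2>; <0 1 1>; <0 1 2>; <1 0 1>; <1 0 2>; <1 1 1>; <1 1 2>; <2 0 1>; <2 0 2>; <2 1 1>; <2 1 2>
target <1 0 2> ∈ {TSO,PSO}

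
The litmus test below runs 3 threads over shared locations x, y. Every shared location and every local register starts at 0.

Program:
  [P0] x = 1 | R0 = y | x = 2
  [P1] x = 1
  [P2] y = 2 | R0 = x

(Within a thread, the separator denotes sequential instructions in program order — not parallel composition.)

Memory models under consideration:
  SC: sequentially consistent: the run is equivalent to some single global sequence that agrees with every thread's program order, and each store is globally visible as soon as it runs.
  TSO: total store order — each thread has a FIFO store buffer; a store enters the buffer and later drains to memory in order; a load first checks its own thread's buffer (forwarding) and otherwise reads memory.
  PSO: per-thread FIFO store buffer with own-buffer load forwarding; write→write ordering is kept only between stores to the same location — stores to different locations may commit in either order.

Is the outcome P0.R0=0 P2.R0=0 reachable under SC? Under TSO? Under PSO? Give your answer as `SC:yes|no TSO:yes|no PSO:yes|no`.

outcome vector order: (P0.R0,P2.R0)
[SC] allowed = {0/1, 0/2, 2/0, 2/1, 2/2}
[TSO] allowed = {0/0, 0/1, 0/2, 2/0, 2/1, 2/2}
[PSO] allowed = {0/0, 0/1, 0/2, 2/0, 2/1, 2/2}
target 0/0 ∈ {TSO,PSO}

SC:no TSO:yes PSO:yes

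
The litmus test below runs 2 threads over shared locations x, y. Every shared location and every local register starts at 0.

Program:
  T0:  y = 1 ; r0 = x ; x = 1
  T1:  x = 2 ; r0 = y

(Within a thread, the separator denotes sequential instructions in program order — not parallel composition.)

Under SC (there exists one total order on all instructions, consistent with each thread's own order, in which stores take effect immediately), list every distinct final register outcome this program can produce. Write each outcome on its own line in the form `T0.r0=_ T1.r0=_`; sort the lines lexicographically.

T0.r0=0 T1.r0=1
T0.r0=2 T1.r0=0
T0.r0=2 T1.r0=1

outcome vector order: (T0.r0,T1.r0)
|SC outcomes| = 3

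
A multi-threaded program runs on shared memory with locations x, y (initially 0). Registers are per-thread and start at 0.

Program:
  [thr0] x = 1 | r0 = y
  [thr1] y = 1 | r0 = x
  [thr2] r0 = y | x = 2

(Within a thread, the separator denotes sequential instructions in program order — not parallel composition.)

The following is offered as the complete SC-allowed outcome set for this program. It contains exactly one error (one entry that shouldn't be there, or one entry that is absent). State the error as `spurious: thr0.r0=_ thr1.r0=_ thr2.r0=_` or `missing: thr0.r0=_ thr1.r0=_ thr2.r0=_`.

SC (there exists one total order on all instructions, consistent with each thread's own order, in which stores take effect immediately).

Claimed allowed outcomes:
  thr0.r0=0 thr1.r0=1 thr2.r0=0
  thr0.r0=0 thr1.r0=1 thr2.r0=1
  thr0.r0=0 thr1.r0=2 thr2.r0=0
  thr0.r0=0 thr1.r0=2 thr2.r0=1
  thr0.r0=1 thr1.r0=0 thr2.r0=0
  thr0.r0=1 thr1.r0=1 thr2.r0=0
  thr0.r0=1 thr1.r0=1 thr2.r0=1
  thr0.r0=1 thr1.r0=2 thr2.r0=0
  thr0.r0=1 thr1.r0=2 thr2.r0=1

outcome vector order: (thr0.r0,thr1.r0,thr2.r0)
SC: 10 outcomes — {<0 1 0>; <0 1 1>; <0 2 0>; <0 2 1>; <1 0 0>; <1 0 1>; <1 1 0>; <1 1 1>; <1 2 0>; <1 2 1>}
SC∖claimed = {<1 0 1>}

missing: thr0.r0=1 thr1.r0=0 thr2.r0=1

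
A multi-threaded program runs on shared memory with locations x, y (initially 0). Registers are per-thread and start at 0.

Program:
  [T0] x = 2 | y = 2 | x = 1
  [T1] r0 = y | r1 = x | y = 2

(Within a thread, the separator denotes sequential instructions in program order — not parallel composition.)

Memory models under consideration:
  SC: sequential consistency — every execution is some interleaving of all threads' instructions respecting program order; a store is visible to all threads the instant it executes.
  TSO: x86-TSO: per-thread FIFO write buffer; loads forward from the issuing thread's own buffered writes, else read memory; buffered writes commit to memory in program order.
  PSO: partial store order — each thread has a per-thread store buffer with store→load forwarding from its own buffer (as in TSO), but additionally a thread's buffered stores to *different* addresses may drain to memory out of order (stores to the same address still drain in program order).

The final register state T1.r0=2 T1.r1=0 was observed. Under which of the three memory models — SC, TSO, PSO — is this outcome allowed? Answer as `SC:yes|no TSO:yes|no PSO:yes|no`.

SC:no TSO:no PSO:yes

outcome vector order: (T1.r0,T1.r1)
SC: 5 outcomes — {<0 0>; <0 1>; <0 2>; <2 1>; <2 2>}
TSO: 5 outcomes — {<0 0>; <0 1>; <0 2>; <2 1>; <2 2>}
PSO: 6 outcomes — {<0 0>; <0 1>; <0 2>; <2 0>; <2 1>; <2 2>}
target <2 0> ∈ {PSO}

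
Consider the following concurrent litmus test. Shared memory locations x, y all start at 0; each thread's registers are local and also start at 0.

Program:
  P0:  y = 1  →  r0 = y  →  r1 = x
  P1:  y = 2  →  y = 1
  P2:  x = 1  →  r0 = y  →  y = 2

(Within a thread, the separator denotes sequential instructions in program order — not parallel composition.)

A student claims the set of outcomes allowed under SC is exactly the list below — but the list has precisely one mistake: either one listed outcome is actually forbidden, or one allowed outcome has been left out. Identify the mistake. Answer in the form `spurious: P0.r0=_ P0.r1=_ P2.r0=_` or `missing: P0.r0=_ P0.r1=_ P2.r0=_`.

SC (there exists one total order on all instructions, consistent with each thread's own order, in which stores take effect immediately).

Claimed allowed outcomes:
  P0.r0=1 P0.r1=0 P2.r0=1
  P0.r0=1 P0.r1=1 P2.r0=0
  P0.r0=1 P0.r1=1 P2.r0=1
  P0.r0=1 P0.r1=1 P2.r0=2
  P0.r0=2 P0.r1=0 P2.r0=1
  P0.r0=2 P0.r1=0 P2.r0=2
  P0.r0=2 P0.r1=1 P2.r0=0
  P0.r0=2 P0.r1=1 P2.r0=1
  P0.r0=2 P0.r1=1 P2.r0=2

outcome vector order: (P0.r0,P0.r1,P2.r0)
SC (10): 1/0/1, 1/0/2, 1/1/0, 1/1/1, 1/1/2, 2/0/1, 2/0/2, 2/1/0, 2/1/1, 2/1/2
SC∖claimed = {1/0/2}

missing: P0.r0=1 P0.r1=0 P2.r0=2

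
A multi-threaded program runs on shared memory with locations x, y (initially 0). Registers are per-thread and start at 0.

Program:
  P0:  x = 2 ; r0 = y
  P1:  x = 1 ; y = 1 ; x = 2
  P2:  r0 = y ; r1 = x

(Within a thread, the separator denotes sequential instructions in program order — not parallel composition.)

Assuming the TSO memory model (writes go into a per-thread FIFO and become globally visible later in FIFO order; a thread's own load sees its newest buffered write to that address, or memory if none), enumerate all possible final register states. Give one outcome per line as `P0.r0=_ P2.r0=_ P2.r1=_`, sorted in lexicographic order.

P0.r0=0 P2.r0=0 P2.r1=0
P0.r0=0 P2.r0=0 P2.r1=1
P0.r0=0 P2.r0=0 P2.r1=2
P0.r0=0 P2.r0=1 P2.r1=1
P0.r0=0 P2.r0=1 P2.r1=2
P0.r0=1 P2.r0=0 P2.r1=0
P0.r0=1 P2.r0=0 P2.r1=1
P0.r0=1 P2.r0=0 P2.r1=2
P0.r0=1 P2.r0=1 P2.r1=1
P0.r0=1 P2.r0=1 P2.r1=2

outcome vector order: (P0.r0,P2.r0,P2.r1)
|TSO outcomes| = 10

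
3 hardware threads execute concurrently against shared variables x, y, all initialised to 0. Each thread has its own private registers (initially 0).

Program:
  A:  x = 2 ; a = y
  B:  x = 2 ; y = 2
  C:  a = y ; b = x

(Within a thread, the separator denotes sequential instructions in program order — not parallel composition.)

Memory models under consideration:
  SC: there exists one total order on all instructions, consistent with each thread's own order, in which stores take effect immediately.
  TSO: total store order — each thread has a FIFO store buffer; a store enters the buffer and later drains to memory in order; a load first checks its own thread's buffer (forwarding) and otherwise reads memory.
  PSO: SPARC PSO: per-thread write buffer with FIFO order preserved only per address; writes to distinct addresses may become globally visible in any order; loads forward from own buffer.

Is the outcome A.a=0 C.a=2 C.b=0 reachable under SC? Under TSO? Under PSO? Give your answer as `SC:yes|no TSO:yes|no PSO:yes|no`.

outcome vector order: (A.a,C.a,C.b)
SC (6): (0,0,0), (0,0,2), (0,2,2), (2,0,0), (2,0,2), (2,2,2)
TSO (6): (0,0,0), (0,0,2), (0,2,2), (2,0,0), (2,0,2), (2,2,2)
PSO (8): (0,0,0), (0,0,2), (0,2,0), (0,2,2), (2,0,0), (2,0,2), (2,2,0), (2,2,2)
target (0,2,0) ∈ {PSO}

SC:no TSO:no PSO:yes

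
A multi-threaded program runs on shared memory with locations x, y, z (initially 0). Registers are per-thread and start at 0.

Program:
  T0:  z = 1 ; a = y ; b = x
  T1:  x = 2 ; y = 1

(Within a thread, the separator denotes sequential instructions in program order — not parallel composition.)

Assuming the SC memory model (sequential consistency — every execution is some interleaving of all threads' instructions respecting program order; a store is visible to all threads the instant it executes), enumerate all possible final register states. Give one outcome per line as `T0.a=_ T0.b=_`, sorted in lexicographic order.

T0.a=0 T0.b=0
T0.a=0 T0.b=2
T0.a=1 T0.b=2

outcome vector order: (T0.a,T0.b)
|SC outcomes| = 3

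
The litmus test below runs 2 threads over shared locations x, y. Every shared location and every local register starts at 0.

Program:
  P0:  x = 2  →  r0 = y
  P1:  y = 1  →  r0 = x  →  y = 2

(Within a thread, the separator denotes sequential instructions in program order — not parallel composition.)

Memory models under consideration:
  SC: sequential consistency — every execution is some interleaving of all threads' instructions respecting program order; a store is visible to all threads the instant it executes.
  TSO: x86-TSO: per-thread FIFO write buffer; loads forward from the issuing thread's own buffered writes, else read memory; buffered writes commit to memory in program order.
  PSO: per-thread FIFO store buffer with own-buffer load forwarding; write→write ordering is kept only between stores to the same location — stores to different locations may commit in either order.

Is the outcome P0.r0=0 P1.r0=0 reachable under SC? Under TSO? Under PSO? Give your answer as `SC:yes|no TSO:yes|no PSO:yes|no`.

SC:no TSO:yes PSO:yes

outcome vector order: (P0.r0,P1.r0)
SC (5): <0 2>; <1 0>; <1 2>; <2 0>; <2 2>
TSO (6): <0 0>; <0 2>; <1 0>; <1 2>; <2 0>; <2 2>
PSO (6): <0 0>; <0 2>; <1 0>; <1 2>; <2 0>; <2 2>
target <0 0> ∈ {TSO,PSO}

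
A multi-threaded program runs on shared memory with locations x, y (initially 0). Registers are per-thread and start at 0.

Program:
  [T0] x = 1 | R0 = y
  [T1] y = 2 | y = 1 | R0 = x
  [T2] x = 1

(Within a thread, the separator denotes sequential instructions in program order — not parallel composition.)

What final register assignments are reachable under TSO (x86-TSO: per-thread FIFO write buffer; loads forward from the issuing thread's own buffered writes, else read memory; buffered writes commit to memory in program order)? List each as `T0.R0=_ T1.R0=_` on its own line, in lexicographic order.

T0.R0=0 T1.R0=0
T0.R0=0 T1.R0=1
T0.R0=1 T1.R0=0
T0.R0=1 T1.R0=1
T0.R0=2 T1.R0=0
T0.R0=2 T1.R0=1

outcome vector order: (T0.R0,T1.R0)
|TSO outcomes| = 6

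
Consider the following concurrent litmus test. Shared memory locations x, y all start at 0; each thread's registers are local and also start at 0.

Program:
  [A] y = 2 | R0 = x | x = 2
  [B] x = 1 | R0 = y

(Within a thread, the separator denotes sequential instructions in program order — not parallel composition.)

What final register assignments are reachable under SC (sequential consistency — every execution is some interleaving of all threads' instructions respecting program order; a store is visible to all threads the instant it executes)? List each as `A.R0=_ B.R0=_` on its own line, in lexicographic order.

outcome vector order: (A.R0,B.R0)
|SC outcomes| = 3

A.R0=0 B.R0=2
A.R0=1 B.R0=0
A.R0=1 B.R0=2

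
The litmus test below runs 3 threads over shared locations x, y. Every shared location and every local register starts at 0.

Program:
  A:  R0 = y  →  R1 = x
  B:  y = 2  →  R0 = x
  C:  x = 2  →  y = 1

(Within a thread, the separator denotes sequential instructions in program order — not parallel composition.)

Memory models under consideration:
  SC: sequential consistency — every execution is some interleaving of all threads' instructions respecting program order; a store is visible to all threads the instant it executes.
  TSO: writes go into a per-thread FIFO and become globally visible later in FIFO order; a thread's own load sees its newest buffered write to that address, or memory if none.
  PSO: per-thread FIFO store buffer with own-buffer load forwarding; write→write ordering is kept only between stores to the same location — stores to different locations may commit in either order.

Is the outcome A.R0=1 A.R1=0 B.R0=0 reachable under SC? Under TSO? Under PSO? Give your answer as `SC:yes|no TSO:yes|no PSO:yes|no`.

SC:no TSO:no PSO:yes

outcome vector order: (A.R0,A.R1,B.R0)
[SC] allowed = {000; 002; 020; 022; 120; 122; 200; 202; 220; 222}
[TSO] allowed = {000; 002; 020; 022; 120; 122; 200; 202; 220; 222}
[PSO] allowed = {000; 002; 020; 022; 100; 102; 120; 122; 200; 202; 220; 222}
target 100 ∈ {PSO}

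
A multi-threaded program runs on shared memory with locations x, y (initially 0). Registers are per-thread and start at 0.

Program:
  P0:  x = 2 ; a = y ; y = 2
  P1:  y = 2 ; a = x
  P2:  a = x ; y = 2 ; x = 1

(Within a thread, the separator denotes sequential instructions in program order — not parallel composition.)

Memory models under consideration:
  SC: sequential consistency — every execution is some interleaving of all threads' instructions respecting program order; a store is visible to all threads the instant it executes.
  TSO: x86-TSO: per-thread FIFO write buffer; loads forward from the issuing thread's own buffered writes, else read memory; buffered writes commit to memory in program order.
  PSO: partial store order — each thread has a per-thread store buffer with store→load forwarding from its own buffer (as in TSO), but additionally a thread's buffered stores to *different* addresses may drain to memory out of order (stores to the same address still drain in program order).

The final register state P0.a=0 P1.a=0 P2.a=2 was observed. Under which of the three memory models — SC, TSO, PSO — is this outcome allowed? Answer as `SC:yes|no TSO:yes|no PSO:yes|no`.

SC:no TSO:yes PSO:yes

outcome vector order: (P0.a,P1.a,P2.a)
under SC → 010; 012; 020; 022; 200; 202; 210; 212; 220; 222
under TSO → 000; 002; 010; 012; 020; 022; 200; 202; 210; 212; 220; 222
under PSO → 000; 002; 010; 012; 020; 022; 200; 202; 210; 212; 220; 222
target 002 ∈ {TSO,PSO}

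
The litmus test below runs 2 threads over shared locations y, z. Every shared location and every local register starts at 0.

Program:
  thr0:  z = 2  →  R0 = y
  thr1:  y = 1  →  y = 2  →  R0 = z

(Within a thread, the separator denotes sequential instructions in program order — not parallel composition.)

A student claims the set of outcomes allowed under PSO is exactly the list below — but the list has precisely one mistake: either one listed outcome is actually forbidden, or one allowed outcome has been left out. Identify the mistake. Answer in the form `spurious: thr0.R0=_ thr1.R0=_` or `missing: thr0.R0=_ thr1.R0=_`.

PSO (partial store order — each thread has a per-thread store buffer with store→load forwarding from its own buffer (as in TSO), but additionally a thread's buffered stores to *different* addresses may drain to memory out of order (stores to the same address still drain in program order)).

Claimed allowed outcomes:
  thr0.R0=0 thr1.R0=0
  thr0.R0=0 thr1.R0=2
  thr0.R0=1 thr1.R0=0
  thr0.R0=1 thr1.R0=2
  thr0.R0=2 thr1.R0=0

missing: thr0.R0=2 thr1.R0=2

outcome vector order: (thr0.R0,thr1.R0)
under PSO → 00, 02, 10, 12, 20, 22
PSO∖claimed = {22}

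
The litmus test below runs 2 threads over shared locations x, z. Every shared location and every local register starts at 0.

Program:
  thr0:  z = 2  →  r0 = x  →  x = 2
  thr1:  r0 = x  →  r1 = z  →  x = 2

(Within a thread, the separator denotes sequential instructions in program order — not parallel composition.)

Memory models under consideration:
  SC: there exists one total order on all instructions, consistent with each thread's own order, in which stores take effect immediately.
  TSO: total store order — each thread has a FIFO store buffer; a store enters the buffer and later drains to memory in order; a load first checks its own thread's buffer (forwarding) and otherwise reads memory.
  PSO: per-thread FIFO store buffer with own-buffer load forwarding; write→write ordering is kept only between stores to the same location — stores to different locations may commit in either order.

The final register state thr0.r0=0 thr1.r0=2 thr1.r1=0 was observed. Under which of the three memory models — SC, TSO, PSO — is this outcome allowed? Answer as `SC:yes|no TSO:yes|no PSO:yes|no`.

outcome vector order: (thr0.r0,thr1.r0,thr1.r1)
under SC → 0/0/0, 0/0/2, 0/2/2, 2/0/0, 2/0/2
under TSO → 0/0/0, 0/0/2, 0/2/2, 2/0/0, 2/0/2
under PSO → 0/0/0, 0/0/2, 0/2/0, 0/2/2, 2/0/0, 2/0/2
target 0/2/0 ∈ {PSO}

SC:no TSO:no PSO:yes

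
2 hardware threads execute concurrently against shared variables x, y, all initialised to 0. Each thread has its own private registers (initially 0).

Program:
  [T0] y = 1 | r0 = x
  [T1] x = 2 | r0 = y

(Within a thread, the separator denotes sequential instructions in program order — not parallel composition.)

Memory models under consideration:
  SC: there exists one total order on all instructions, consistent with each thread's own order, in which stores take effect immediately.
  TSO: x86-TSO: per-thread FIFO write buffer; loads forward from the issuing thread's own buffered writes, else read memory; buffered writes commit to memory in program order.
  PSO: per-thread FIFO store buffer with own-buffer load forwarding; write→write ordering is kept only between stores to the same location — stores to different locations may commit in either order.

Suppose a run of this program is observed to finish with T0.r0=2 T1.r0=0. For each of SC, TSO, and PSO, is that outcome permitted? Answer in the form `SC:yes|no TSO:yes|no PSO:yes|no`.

outcome vector order: (T0.r0,T1.r0)
under SC → (0,1) (2,0) (2,1)
under TSO → (0,0) (0,1) (2,0) (2,1)
under PSO → (0,0) (0,1) (2,0) (2,1)
target (2,0) ∈ {SC,TSO,PSO}

SC:yes TSO:yes PSO:yes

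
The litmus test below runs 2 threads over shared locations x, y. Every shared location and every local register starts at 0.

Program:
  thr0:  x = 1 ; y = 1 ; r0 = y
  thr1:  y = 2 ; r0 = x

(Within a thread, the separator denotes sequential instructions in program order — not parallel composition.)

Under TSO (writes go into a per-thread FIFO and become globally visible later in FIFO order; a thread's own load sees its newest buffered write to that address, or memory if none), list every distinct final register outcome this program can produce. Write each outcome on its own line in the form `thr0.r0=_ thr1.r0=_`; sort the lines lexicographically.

thr0.r0=1 thr1.r0=0
thr0.r0=1 thr1.r0=1
thr0.r0=2 thr1.r0=0
thr0.r0=2 thr1.r0=1

outcome vector order: (thr0.r0,thr1.r0)
|TSO outcomes| = 4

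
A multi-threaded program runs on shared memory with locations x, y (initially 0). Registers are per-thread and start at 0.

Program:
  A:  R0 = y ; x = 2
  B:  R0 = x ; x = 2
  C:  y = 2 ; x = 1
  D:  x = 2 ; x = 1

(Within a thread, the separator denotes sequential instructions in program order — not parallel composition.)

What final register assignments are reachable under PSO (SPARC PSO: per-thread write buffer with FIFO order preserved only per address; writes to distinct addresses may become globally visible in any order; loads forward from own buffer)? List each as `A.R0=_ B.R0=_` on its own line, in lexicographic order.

A.R0=0 B.R0=0
A.R0=0 B.R0=1
A.R0=0 B.R0=2
A.R0=2 B.R0=0
A.R0=2 B.R0=1
A.R0=2 B.R0=2

outcome vector order: (A.R0,B.R0)
|PSO outcomes| = 6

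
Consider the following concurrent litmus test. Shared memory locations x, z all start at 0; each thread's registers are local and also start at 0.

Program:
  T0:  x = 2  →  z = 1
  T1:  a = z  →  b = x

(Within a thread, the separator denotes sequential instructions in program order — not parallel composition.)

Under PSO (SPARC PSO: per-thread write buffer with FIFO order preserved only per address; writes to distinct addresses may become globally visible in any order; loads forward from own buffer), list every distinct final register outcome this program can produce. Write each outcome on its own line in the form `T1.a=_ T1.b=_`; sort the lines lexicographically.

outcome vector order: (T1.a,T1.b)
|PSO outcomes| = 4

T1.a=0 T1.b=0
T1.a=0 T1.b=2
T1.a=1 T1.b=0
T1.a=1 T1.b=2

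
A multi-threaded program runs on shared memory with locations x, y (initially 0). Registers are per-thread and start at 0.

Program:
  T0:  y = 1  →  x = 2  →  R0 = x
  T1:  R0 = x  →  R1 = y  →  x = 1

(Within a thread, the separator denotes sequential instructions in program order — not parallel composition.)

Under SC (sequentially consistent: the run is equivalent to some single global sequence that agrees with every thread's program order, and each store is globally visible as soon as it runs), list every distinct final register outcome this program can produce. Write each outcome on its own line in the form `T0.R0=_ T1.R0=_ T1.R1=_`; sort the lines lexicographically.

outcome vector order: (T0.R0,T1.R0,T1.R1)
|SC outcomes| = 6

T0.R0=1 T1.R0=0 T1.R1=0
T0.R0=1 T1.R0=0 T1.R1=1
T0.R0=1 T1.R0=2 T1.R1=1
T0.R0=2 T1.R0=0 T1.R1=0
T0.R0=2 T1.R0=0 T1.R1=1
T0.R0=2 T1.R0=2 T1.R1=1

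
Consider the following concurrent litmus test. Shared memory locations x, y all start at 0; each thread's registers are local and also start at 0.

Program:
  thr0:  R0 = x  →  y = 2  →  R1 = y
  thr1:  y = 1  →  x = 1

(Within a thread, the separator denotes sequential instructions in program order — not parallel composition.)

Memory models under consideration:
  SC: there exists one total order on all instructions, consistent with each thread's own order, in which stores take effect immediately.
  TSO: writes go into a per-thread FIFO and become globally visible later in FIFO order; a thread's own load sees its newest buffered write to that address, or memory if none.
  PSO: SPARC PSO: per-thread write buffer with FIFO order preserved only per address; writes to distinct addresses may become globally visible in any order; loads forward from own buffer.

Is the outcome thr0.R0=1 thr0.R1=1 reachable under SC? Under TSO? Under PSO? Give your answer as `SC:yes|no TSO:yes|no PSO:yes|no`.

SC:no TSO:no PSO:yes

outcome vector order: (thr0.R0,thr0.R1)
SC: 3 outcomes — {01, 02, 12}
TSO: 3 outcomes — {01, 02, 12}
PSO: 4 outcomes — {01, 02, 11, 12}
target 11 ∈ {PSO}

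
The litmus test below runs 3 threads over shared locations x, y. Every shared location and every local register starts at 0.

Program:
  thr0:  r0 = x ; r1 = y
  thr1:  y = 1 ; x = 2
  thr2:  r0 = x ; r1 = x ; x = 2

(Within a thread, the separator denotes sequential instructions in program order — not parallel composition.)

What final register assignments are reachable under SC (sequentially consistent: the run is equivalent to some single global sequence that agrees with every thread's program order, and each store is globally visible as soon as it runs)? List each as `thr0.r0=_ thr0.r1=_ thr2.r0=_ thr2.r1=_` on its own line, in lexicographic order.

thr0.r0=0 thr0.r1=0 thr2.r0=0 thr2.r1=0
thr0.r0=0 thr0.r1=0 thr2.r0=0 thr2.r1=2
thr0.r0=0 thr0.r1=0 thr2.r0=2 thr2.r1=2
thr0.r0=0 thr0.r1=1 thr2.r0=0 thr2.r1=0
thr0.r0=0 thr0.r1=1 thr2.r0=0 thr2.r1=2
thr0.r0=0 thr0.r1=1 thr2.r0=2 thr2.r1=2
thr0.r0=2 thr0.r1=0 thr2.r0=0 thr2.r1=0
thr0.r0=2 thr0.r1=1 thr2.r0=0 thr2.r1=0
thr0.r0=2 thr0.r1=1 thr2.r0=0 thr2.r1=2
thr0.r0=2 thr0.r1=1 thr2.r0=2 thr2.r1=2

outcome vector order: (thr0.r0,thr0.r1,thr2.r0,thr2.r1)
|SC outcomes| = 10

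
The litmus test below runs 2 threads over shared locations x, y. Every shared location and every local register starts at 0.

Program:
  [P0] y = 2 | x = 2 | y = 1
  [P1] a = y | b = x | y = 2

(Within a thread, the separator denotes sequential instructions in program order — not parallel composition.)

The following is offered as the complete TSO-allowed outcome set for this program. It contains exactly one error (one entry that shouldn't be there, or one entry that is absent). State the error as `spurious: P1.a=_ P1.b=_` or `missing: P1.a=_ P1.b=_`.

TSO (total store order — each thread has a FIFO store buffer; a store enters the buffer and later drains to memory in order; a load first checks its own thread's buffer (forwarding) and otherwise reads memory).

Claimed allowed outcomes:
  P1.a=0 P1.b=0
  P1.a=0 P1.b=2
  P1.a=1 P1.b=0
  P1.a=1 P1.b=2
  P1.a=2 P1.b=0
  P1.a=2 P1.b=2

outcome vector order: (P1.a,P1.b)
[TSO] allowed = {00; 02; 12; 20; 22}
claimed∖TSO = {10}

spurious: P1.a=1 P1.b=0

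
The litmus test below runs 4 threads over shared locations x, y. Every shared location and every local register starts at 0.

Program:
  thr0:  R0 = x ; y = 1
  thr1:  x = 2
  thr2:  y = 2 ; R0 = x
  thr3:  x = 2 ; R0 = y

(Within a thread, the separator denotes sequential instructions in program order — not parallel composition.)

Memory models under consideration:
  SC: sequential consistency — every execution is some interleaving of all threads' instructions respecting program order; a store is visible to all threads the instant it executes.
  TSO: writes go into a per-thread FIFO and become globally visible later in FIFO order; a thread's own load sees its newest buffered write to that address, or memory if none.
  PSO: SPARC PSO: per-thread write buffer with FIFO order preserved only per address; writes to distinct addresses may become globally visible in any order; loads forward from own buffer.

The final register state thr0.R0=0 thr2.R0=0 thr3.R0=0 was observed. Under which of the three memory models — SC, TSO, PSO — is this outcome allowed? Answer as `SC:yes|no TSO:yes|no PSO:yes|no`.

SC:no TSO:yes PSO:yes

outcome vector order: (thr0.R0,thr2.R0,thr3.R0)
[SC] allowed = {<0 0 1> <0 0 2> <0 2 0> <0 2 1> <0 2 2> <2 0 1> <2 0 2> <2 2 0> <2 2 1> <2 2 2>}
[TSO] allowed = {<0 0 0> <0 0 1> <0 0 2> <0 2 0> <0 2 1> <0 2 2> <2 0 0> <2 0 1> <2 0 2> <2 2 0> <2 2 1> <2 2 2>}
[PSO] allowed = {<0 0 0> <0 0 1> <0 0 2> <0 2 0> <0 2 1> <0 2 2> <2 0 0> <2 0 1> <2 0 2> <2 2 0> <2 2 1> <2 2 2>}
target <0 0 0> ∈ {TSO,PSO}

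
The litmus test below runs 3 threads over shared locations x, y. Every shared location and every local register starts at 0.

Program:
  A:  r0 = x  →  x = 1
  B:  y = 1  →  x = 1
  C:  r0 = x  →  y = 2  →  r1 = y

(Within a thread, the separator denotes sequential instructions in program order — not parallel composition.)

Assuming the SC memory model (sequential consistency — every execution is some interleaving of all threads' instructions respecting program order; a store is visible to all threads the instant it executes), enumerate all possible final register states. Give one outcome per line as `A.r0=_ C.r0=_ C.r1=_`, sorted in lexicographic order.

A.r0=0 C.r0=0 C.r1=1
A.r0=0 C.r0=0 C.r1=2
A.r0=0 C.r0=1 C.r1=1
A.r0=0 C.r0=1 C.r1=2
A.r0=1 C.r0=0 C.r1=1
A.r0=1 C.r0=0 C.r1=2
A.r0=1 C.r0=1 C.r1=2

outcome vector order: (A.r0,C.r0,C.r1)
|SC outcomes| = 7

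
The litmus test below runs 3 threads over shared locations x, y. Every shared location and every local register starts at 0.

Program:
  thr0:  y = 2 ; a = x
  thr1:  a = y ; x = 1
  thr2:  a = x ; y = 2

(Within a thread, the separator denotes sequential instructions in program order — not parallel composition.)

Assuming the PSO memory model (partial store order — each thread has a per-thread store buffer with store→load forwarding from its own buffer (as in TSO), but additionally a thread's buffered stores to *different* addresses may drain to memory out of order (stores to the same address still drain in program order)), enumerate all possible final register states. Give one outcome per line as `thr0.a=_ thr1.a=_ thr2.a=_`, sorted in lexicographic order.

outcome vector order: (thr0.a,thr1.a,thr2.a)
|PSO outcomes| = 8

thr0.a=0 thr1.a=0 thr2.a=0
thr0.a=0 thr1.a=0 thr2.a=1
thr0.a=0 thr1.a=2 thr2.a=0
thr0.a=0 thr1.a=2 thr2.a=1
thr0.a=1 thr1.a=0 thr2.a=0
thr0.a=1 thr1.a=0 thr2.a=1
thr0.a=1 thr1.a=2 thr2.a=0
thr0.a=1 thr1.a=2 thr2.a=1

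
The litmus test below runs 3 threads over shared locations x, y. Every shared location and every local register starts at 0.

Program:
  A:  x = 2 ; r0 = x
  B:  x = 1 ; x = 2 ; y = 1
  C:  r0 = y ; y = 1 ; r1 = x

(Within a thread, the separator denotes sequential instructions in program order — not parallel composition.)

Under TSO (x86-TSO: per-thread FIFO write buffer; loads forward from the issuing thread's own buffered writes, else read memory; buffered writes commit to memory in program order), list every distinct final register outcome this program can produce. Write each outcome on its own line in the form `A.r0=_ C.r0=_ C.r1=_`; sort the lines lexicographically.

outcome vector order: (A.r0,C.r0,C.r1)
|TSO outcomes| = 8

A.r0=1 C.r0=0 C.r1=0
A.r0=1 C.r0=0 C.r1=1
A.r0=1 C.r0=0 C.r1=2
A.r0=1 C.r0=1 C.r1=2
A.r0=2 C.r0=0 C.r1=0
A.r0=2 C.r0=0 C.r1=1
A.r0=2 C.r0=0 C.r1=2
A.r0=2 C.r0=1 C.r1=2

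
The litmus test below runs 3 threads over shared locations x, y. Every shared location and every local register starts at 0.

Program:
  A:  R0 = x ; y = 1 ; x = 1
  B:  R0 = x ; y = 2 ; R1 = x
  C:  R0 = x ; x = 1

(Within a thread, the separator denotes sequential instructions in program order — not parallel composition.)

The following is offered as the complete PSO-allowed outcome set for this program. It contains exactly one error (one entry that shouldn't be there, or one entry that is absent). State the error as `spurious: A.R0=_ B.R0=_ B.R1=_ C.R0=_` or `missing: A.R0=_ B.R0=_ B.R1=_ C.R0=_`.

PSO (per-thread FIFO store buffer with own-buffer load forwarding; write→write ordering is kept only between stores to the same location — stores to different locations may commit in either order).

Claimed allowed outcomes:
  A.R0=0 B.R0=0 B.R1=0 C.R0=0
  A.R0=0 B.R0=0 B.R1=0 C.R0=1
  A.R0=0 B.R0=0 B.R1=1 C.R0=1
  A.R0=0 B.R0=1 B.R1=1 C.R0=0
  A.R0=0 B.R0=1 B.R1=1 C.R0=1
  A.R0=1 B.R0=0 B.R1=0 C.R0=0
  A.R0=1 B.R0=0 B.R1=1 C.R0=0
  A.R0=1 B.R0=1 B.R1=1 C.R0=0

outcome vector order: (A.R0,B.R0,B.R1,C.R0)
under PSO → <0 0 0 0> <0 0 0 1> <0 0 1 0> <0 0 1 1> <0 1 1 0> <0 1 1 1> <1 0 0 0> <1 0 1 0> <1 1 1 0>
PSO∖claimed = {<0 0 1 0>}

missing: A.R0=0 B.R0=0 B.R1=1 C.R0=0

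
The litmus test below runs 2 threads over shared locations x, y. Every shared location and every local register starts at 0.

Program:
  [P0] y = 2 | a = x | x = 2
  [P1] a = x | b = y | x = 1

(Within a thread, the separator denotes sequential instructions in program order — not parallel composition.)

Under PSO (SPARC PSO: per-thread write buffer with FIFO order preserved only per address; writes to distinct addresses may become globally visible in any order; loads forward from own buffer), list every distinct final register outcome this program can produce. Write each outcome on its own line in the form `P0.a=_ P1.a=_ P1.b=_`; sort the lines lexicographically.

P0.a=0 P1.a=0 P1.b=0
P0.a=0 P1.a=0 P1.b=2
P0.a=0 P1.a=2 P1.b=0
P0.a=0 P1.a=2 P1.b=2
P0.a=1 P1.a=0 P1.b=0
P0.a=1 P1.a=0 P1.b=2

outcome vector order: (P0.a,P1.a,P1.b)
|PSO outcomes| = 6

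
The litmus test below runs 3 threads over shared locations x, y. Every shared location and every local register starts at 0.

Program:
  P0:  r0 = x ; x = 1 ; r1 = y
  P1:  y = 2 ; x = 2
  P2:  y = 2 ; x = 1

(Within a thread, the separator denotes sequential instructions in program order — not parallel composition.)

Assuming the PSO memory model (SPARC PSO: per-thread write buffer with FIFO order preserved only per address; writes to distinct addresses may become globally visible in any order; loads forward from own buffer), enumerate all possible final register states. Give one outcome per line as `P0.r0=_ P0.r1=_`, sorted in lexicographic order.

outcome vector order: (P0.r0,P0.r1)
|PSO outcomes| = 6

P0.r0=0 P0.r1=0
P0.r0=0 P0.r1=2
P0.r0=1 P0.r1=0
P0.r0=1 P0.r1=2
P0.r0=2 P0.r1=0
P0.r0=2 P0.r1=2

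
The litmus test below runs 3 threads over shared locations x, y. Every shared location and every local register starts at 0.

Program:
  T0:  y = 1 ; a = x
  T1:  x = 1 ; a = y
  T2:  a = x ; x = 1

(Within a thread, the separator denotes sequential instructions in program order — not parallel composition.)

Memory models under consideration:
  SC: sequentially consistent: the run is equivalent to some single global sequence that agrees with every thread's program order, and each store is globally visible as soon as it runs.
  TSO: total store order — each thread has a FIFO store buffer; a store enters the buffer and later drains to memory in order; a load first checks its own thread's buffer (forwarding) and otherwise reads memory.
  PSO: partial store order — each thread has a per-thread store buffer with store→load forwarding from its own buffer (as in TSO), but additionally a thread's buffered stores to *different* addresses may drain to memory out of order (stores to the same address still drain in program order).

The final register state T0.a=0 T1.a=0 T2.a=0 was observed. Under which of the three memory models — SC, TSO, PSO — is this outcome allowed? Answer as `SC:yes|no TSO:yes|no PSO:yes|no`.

outcome vector order: (T0.a,T1.a,T2.a)
SC: 6 outcomes — {010, 011, 100, 101, 110, 111}
TSO: 8 outcomes — {000, 001, 010, 011, 100, 101, 110, 111}
PSO: 8 outcomes — {000, 001, 010, 011, 100, 101, 110, 111}
target 000 ∈ {TSO,PSO}

SC:no TSO:yes PSO:yes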